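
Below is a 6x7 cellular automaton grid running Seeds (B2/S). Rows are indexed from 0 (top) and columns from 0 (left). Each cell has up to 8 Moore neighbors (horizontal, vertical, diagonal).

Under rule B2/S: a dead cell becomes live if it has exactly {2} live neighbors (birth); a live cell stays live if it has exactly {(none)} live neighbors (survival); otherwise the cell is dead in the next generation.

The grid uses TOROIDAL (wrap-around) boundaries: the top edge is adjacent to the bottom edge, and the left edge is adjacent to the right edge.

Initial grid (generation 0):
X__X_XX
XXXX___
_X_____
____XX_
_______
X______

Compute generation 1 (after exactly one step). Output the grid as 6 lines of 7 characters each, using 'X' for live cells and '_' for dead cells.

Simulating step by step:
Generation 0 (given above): 12 live cells
Generation 1: 9 live cells
(generation 1 grid is the final answer)

Answer: _______
_____X_
_____XX
_______
____XXX
_X__XX_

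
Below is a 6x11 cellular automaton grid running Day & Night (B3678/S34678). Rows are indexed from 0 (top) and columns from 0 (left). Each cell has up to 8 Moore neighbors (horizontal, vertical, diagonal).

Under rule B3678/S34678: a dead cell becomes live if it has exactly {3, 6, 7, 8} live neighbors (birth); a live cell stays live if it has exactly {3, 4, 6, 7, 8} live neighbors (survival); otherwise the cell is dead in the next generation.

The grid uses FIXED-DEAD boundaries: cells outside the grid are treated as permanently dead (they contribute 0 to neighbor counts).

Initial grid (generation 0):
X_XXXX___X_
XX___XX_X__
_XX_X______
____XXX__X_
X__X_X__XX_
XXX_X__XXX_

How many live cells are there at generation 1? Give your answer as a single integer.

Simulating step by step:
Generation 0 (given above): 30 live cells
Generation 1: 25 live cells
____XXX____
X____X_____
XX_XXX_X___
_XX_XX__X__
__XX_X___XX
_X_X____XX_
Population at generation 1: 25

Answer: 25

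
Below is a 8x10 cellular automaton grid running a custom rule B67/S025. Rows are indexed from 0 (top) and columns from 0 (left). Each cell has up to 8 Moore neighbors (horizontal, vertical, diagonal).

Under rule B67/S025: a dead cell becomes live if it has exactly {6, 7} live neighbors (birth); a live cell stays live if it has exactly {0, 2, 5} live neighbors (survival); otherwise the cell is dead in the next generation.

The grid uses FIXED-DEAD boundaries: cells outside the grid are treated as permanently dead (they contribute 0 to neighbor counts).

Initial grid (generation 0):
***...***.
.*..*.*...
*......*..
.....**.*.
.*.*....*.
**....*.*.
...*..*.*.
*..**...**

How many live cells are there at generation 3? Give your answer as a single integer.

Simulating step by step:
Generation 0 (given above): 29 live cells
Generation 1: 18 live cells
*.*...*...
....*.....
..........
......*.*.
.*.*....*.
**......*.
...*......
*..**...**
Generation 2: 14 live cells
*.*...*...
....*.....
..........
......*...
.*.*....*.
**........
...*......
*..**.....
Generation 3: 14 live cells
*.*...*...
....*.....
..........
......*...
.*.*....*.
**........
...*......
*..**.....
Population at generation 3: 14

Answer: 14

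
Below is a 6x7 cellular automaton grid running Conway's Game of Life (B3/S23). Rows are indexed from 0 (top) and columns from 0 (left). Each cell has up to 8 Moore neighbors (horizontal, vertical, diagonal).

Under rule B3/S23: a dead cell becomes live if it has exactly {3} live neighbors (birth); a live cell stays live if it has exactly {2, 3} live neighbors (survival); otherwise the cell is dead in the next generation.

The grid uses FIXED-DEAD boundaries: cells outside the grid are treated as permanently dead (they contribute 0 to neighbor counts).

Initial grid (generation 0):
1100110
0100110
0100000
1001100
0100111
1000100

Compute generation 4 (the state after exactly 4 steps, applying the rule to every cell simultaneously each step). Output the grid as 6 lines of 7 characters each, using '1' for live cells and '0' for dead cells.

Answer: 0100110
0100001
0011011
0000110
0000000
0000000

Derivation:
Simulating step by step:
Generation 0 (given above): 17 live cells
Generation 1: 21 live cells
1100110
0110110
1111010
1111100
1100000
0000100
Generation 2: 11 live cells
1111110
0000001
0000010
0000100
1000100
0000000
Generation 3: 12 live cells
0111110
0111001
0000010
0000110
0000000
0000000
Generation 4: 11 live cells
(generation 4 grid is the final answer)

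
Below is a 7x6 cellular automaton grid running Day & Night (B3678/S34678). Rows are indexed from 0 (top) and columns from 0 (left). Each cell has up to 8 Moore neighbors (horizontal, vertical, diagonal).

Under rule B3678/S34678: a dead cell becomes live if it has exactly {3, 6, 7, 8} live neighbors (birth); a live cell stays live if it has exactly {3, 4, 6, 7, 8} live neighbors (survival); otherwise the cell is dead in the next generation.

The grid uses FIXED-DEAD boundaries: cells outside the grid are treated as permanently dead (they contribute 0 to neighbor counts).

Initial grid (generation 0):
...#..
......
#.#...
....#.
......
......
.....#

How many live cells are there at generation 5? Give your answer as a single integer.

Simulating step by step:
Generation 0 (given above): 5 live cells
Generation 1: 0 live cells
......
......
......
......
......
......
......
Generation 2: 0 live cells
......
......
......
......
......
......
......
Generation 3: 0 live cells
......
......
......
......
......
......
......
Generation 4: 0 live cells
......
......
......
......
......
......
......
Generation 5: 0 live cells
......
......
......
......
......
......
......
Population at generation 5: 0

Answer: 0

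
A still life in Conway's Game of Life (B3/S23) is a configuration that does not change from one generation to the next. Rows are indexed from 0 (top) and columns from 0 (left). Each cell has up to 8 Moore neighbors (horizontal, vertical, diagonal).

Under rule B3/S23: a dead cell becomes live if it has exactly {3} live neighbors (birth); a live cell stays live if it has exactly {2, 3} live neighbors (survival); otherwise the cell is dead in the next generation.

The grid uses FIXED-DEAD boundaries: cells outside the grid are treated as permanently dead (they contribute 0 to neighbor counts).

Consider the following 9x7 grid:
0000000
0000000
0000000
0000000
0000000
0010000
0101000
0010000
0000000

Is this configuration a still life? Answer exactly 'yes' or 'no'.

Compute generation 1 and compare to generation 0 (given above):
Generation 1:
0000000
0000000
0000000
0000000
0000000
0010000
0101000
0010000
0000000
The grids are IDENTICAL -> still life.

Answer: yes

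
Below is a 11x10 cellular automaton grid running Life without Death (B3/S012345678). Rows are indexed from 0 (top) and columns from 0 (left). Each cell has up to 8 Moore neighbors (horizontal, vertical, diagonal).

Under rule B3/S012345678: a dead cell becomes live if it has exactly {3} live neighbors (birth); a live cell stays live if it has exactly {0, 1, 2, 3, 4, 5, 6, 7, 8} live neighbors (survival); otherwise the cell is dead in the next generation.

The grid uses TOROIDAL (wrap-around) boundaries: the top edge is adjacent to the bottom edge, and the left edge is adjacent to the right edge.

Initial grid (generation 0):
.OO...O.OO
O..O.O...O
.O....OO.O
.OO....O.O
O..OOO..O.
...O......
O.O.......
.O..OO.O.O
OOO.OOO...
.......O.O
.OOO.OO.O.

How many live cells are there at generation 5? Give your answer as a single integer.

Answer: 66

Derivation:
Simulating step by step:
Generation 0 (given above): 44 live cells
Generation 1: 59 live cells
.OO...O.OO
O..O.O...O
.O....OO.O
.OOOOO.O.O
OO.OOO..OO
.OOO.....O
OOOOO.....
.O..OO.O.O
OOOOOOOO.O
.......OOO
.OOO.OO.O.
Generation 2: 65 live cells
.OO...O.OO
O..O.O...O
.O....OO.O
.OOOOO.O.O
OO.OOOO.OO
.OOO.O..OO
OOOOOO..OO
.O..OO.O.O
OOOOOOOO.O
.......OOO
.OOO.OO.O.
Generation 3: 66 live cells
.OO...O.OO
O..O.O...O
.O....OO.O
.OOOOO.O.O
OO.OOOO.OO
.OOO.O..OO
OOOOOO.OOO
.O..OO.O.O
OOOOOOOO.O
.......OOO
.OOO.OO.O.
Generation 4: 66 live cells
.OO...O.OO
O..O.O...O
.O....OO.O
.OOOOO.O.O
OO.OOOO.OO
.OOO.O..OO
OOOOOO.OOO
.O..OO.O.O
OOOOOOOO.O
.......OOO
.OOO.OO.O.
Generation 5: 66 live cells
.OO...O.OO
O..O.O...O
.O....OO.O
.OOOOO.O.O
OO.OOOO.OO
.OOO.O..OO
OOOOOO.OOO
.O..OO.O.O
OOOOOOOO.O
.......OOO
.OOO.OO.O.
Population at generation 5: 66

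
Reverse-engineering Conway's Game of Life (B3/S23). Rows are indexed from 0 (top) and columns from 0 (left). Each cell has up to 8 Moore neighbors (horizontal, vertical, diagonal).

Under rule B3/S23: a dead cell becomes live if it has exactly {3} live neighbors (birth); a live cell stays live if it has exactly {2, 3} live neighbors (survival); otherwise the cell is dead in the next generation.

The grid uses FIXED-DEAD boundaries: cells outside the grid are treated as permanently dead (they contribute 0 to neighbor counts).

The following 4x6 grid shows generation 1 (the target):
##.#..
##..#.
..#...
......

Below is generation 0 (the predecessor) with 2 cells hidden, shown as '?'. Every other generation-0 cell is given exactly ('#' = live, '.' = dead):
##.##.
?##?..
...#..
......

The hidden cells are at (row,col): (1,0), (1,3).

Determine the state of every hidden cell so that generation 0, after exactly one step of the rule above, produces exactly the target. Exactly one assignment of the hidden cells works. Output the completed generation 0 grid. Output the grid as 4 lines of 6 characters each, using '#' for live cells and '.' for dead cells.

Hidden generation-0 cells (in order): (1,0), (1,3).
A hidden cell only influences target cells in its own 3x3 neighborhood. Try each of the 2^2 = 4 assignments, step the completed generation 0 forward once under B3/S23, and compare with the target:
  (1,0)=. (1,3)=. -> step reproduces the target at every cell -> ACCEPT
  (1,0)=. (1,3)=# -> step gives (0,4)='#' but target has '.' -> reject
  (1,0)=# (1,3)=. -> step gives (0,1)='.' but target has '#' -> reject
  (1,0)=# (1,3)=# -> step gives (0,1)='.' but target has '#' -> reject
Unique solution: (1,0)=dead, (1,3)=dead.
Check: live-neighbor counts of every cell in the completed generation 0:
234211
334431
123110
001110
Applying B3/S23 to generation 0 with these counts gives:
##.#..
##..#.
..#...
......
which matches the target exactly.

Answer: ##.##.
.##...
...#..
......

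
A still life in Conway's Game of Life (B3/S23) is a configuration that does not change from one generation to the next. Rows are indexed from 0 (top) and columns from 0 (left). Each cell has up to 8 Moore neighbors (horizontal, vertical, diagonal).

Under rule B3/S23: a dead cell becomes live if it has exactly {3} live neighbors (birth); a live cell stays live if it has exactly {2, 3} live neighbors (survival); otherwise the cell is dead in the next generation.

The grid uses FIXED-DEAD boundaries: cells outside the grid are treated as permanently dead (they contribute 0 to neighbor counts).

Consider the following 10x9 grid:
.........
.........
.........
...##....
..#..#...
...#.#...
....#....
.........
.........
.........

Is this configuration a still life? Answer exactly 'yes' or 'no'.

Answer: yes

Derivation:
Compute generation 1 and compare to generation 0 (given above):
Generation 1:
.........
.........
.........
...##....
..#..#...
...#.#...
....#....
.........
.........
.........
The grids are IDENTICAL -> still life.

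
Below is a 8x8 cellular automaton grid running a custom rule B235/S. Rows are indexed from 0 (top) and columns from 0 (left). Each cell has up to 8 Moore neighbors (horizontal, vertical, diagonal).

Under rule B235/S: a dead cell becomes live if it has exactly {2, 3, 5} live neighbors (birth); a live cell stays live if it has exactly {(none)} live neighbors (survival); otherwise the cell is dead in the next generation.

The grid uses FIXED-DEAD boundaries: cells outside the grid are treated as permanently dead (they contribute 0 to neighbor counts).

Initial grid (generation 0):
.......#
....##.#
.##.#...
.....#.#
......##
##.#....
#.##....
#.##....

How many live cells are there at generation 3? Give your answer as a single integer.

Simulating step by step:
Generation 0 (given above): 20 live cells
Generation 1: 23 live cells
....###.
.###..#.
...#...#
.####...
###.##..
....#.##
....#...
....#...
Generation 2: 22 live cells
.###...#
.......#
#....##.
#....##.
......##
###..#..
...#..##
...#.#..
Generation 3: 25 live cells
......#.
######..
.#..#..#
.#..#...
#.#.#...
...##.#.
##...#..
..#.#.##
Population at generation 3: 25

Answer: 25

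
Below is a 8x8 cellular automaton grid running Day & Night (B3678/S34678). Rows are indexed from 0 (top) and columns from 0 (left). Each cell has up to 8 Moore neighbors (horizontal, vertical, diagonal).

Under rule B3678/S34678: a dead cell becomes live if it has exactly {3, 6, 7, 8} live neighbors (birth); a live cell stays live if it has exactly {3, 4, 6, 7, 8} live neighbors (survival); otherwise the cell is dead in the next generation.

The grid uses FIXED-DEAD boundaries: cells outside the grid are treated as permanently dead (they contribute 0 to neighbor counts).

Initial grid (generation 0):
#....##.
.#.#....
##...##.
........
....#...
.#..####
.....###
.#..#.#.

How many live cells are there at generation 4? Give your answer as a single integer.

Answer: 1

Derivation:
Simulating step by step:
Generation 0 (given above): 21 live cells
Generation 1: 13 live cells
........
.##.#...
..#.....
.....#..
......#.
....#..#
.....###
......##
Generation 2: 10 live cells
........
...#....
.#.#....
........
.....#..
.......#
.....#.#
.....###
Generation 3: 5 live cells
........
..#.....
..#.....
........
........
........
......##
......#.
Generation 4: 1 live cells
........
........
........
........
........
........
........
.......#
Population at generation 4: 1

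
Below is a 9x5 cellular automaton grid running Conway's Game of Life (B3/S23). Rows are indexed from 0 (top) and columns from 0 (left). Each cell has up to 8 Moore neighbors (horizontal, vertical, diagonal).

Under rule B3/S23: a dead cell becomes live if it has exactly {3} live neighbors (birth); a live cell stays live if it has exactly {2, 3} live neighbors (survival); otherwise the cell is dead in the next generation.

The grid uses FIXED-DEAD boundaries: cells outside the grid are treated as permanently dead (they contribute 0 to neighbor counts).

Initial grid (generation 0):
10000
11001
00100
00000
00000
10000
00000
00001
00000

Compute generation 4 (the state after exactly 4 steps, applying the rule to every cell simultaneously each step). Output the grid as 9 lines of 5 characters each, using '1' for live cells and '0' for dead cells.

Answer: 00000
01100
00000
00000
00000
00000
00000
00000
00000

Derivation:
Simulating step by step:
Generation 0 (given above): 7 live cells
Generation 1: 5 live cells
11000
11000
01000
00000
00000
00000
00000
00000
00000
Generation 2: 5 live cells
11000
00100
11000
00000
00000
00000
00000
00000
00000
Generation 3: 3 live cells
01000
00100
01000
00000
00000
00000
00000
00000
00000
Generation 4: 2 live cells
(generation 4 grid is the final answer)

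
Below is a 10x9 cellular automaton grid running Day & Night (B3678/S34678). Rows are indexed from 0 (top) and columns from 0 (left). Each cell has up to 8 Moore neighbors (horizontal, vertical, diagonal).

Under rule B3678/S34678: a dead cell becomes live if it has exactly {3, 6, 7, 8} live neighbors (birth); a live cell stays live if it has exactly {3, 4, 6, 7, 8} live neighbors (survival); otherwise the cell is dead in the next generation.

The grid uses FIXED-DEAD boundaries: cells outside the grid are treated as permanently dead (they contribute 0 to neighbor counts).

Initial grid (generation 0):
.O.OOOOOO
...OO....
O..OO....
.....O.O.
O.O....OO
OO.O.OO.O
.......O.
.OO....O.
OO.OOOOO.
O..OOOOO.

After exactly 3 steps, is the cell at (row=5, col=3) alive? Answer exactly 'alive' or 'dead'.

Answer: dead

Derivation:
Simulating step by step:
Generation 0 (given above): 41 live cells
Generation 1: 44 live cells
..OOOO...
....O.OO.
...OOO...
.O.OO.O.O
....OO.OO
.OO...O.O
O......OO
OOOOOO.OO
OO.O..OOO
.OOO...O.
Generation 2: 46 live cells
...OOOO..
..OOOOO..
..OO.....
..OOOOO..
.O..OO..O
.....OOOO
OO..OO..O
O.OOO..O.
OOO..OO.O
OOO...OOO
Generation 3: 46 live cells
..OO..O..
..OOO.O..
.O.OOO...
.OO..O...
..O..OO..
OO....OOO
.OO.OO..O
OOOOO..OO
OO..OOOOO
O.O..OOO.

Cell (5,3) at generation 3: 0 -> dead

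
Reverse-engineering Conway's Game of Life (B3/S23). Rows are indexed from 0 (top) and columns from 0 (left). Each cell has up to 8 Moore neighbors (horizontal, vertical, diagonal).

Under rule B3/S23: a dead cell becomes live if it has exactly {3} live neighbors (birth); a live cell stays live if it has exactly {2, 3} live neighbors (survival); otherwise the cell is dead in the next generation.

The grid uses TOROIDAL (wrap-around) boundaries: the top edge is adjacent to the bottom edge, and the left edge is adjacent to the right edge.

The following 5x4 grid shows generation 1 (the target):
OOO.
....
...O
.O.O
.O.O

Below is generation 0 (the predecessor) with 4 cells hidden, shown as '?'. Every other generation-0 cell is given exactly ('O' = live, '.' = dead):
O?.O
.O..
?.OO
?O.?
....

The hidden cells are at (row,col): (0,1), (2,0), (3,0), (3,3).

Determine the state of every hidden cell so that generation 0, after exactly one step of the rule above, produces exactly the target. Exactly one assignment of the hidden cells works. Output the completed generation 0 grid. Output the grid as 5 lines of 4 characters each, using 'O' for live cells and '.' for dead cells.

Answer: OO.O
.O..
O.OO
.O.O
....

Derivation:
Hidden generation-0 cells (in order): (0,1), (2,0), (3,0), (3,3).
A hidden cell only influences target cells in its own 3x3 neighborhood. Try each of the 2^4 = 16 assignments, step the completed generation 0 forward once under B3/S23, and compare with the target:
  (0,1)=. (2,0)=. (3,0)=. (3,3)=. -> step gives (0,1)='.' but target has 'O' -> reject
  (0,1)=. (2,0)=. (3,0)=. (3,3)=O -> step gives (0,1)='.' but target has 'O' -> reject
  (0,1)=. (2,0)=. (3,0)=O (3,3)=. -> step gives (0,1)='.' but target has 'O' -> reject
  (0,1)=. (2,0)=. (3,0)=O (3,3)=O -> step gives (0,1)='.' but target has 'O' -> reject
  (0,1)=. (2,0)=O (3,0)=. (3,3)=. -> step gives (0,1)='.' but target has 'O' -> reject
  (0,1)=. (2,0)=O (3,0)=. (3,3)=O -> step gives (0,1)='.' but target has 'O' -> reject
  (0,1)=. (2,0)=O (3,0)=O (3,3)=. -> step gives (0,1)='.' but target has 'O' -> reject
  (0,1)=. (2,0)=O (3,0)=O (3,3)=O -> step gives (0,1)='.' but target has 'O' -> reject
  (0,1)=O (2,0)=. (3,0)=. (3,3)=. -> step gives (1,1)='O' but target has '.' -> reject
  (0,1)=O (2,0)=. (3,0)=. (3,3)=O -> step gives (1,1)='O' but target has '.' -> reject
  (0,1)=O (2,0)=. (3,0)=O (3,3)=. -> step gives (1,1)='O' but target has '.' -> reject
  (0,1)=O (2,0)=. (3,0)=O (3,3)=O -> step gives (1,1)='O' but target has '.' -> reject
  (0,1)=O (2,0)=O (3,0)=. (3,3)=. -> step gives (2,0)='O' but target has '.' -> reject
  (0,1)=O (2,0)=O (3,0)=. (3,3)=O -> step reproduces the target at every cell -> ACCEPT
  (0,1)=O (2,0)=O (3,0)=O (3,3)=. -> step gives (2,2)='O' but target has '.' -> reject
  (0,1)=O (2,0)=O (3,0)=O (3,3)=O -> step gives (2,3)='.' but target has 'O' -> reject
Unique solution: (0,1)=live, (2,0)=live, (3,0)=dead, (3,3)=live.
Check: live-neighbor counts of every cell in the completed generation 0:
3231
6455
4443
4243
5343
Applying B3/S23 to generation 0 with these counts gives:
OOO.
....
...O
.O.O
.O.O
which matches the target exactly.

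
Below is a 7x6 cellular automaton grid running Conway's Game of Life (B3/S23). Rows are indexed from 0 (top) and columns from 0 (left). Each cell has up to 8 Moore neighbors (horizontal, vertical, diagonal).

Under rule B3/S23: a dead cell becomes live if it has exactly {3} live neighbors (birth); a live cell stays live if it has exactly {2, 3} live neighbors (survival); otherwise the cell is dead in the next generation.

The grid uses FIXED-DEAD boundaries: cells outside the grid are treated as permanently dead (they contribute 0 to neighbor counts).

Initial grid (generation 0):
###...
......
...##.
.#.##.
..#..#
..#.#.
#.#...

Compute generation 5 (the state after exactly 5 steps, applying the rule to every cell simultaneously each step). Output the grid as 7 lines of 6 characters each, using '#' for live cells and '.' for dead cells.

Answer: .##...
.###..
...##.
......
......
......
......

Derivation:
Simulating step by step:
Generation 0 (given above): 14 live cells
Generation 1: 14 live cells
.#....
.###..
..###.
.....#
.##..#
..#...
.#.#..
Generation 2: 11 live cells
.#....
.#..#.
.#..#.
.#...#
.##...
...#..
..#...
Generation 3: 14 live cells
......
###...
###.##
##....
.##...
.#.#..
......
Generation 4: 7 live cells
.#....
#.##..
...#..
...#..
......
.#....
......
Generation 5: 7 live cells
(generation 5 grid is the final answer)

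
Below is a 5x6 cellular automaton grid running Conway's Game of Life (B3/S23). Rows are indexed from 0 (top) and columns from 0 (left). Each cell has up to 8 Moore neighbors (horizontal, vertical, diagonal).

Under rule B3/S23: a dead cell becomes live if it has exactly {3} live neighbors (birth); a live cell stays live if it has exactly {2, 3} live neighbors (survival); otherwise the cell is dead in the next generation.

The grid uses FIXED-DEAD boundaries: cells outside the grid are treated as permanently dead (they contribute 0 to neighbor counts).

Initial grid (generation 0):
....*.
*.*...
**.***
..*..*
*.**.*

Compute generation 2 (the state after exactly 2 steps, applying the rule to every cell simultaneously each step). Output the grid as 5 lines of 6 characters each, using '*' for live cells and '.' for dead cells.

Answer: ......
.*.*.*
*..*.*
*....*
.****.

Derivation:
Simulating step by step:
Generation 0 (given above): 14 live cells
Generation 1: 13 live cells
......
*.*..*
*..***
*....*
.****.
Generation 2: 12 live cells
(generation 2 grid is the final answer)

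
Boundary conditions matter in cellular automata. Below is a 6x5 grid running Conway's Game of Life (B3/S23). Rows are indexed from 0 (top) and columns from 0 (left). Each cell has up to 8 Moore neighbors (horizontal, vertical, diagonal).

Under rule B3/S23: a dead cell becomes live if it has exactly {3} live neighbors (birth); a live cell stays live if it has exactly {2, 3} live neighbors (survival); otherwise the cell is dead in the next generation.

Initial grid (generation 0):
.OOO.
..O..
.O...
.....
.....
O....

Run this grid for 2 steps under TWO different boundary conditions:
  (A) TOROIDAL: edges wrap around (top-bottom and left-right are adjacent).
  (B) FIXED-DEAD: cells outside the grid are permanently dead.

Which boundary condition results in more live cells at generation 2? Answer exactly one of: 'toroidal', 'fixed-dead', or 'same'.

Answer: toroidal

Derivation:
Under TOROIDAL boundary, generation 2:
.O.O.
...O.
.....
.....
.....
.O.O.
Population = 5

Under FIXED-DEAD boundary, generation 2:
..OO.
...O.
.....
.....
.....
.....
Population = 3

Comparison: toroidal=5, fixed-dead=3 -> toroidal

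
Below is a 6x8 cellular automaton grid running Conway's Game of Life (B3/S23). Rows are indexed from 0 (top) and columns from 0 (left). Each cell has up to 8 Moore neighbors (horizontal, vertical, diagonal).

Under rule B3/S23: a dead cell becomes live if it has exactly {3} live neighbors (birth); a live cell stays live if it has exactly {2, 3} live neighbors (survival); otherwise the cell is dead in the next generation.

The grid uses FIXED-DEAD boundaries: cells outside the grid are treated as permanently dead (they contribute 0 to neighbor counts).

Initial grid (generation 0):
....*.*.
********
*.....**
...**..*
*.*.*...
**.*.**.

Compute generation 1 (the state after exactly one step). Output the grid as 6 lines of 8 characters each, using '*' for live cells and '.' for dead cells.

Simulating step by step:
Generation 0 (given above): 24 live cells
Generation 1: 26 live cells
(generation 1 grid is the final answer)

Answer: .**.*.**
*****...
*.......
.*.*****
*.*...*.
******..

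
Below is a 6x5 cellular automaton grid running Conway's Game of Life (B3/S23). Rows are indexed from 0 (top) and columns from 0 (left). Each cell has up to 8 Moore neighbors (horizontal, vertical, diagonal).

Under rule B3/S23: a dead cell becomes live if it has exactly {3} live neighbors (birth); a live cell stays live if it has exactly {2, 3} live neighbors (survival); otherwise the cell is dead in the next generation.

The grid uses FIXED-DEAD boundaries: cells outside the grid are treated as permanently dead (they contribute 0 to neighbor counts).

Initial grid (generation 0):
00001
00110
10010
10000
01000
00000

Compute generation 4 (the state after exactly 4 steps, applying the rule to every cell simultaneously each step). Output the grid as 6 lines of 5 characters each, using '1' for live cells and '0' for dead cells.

Simulating step by step:
Generation 0 (given above): 7 live cells
Generation 1: 9 live cells
00010
00111
01110
11000
00000
00000
Generation 2: 9 live cells
00111
01001
10001
11000
00000
00000
Generation 3: 9 live cells
00111
01101
10000
11000
00000
00000
Generation 4: 10 live cells
(generation 4 grid is the final answer)

Answer: 01101
01101
10100
11000
00000
00000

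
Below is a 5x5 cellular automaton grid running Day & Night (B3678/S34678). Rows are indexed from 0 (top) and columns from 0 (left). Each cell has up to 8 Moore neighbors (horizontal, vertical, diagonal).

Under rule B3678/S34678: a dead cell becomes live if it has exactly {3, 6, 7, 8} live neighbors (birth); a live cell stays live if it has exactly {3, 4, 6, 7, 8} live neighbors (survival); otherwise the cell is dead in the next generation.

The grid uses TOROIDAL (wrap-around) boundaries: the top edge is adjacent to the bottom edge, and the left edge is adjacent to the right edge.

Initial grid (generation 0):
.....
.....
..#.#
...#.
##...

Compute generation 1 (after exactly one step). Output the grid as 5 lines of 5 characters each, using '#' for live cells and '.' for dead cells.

Answer: .....
.....
...#.
###.#
.....

Derivation:
Simulating step by step:
Generation 0 (given above): 5 live cells
Generation 1: 5 live cells
(generation 1 grid is the final answer)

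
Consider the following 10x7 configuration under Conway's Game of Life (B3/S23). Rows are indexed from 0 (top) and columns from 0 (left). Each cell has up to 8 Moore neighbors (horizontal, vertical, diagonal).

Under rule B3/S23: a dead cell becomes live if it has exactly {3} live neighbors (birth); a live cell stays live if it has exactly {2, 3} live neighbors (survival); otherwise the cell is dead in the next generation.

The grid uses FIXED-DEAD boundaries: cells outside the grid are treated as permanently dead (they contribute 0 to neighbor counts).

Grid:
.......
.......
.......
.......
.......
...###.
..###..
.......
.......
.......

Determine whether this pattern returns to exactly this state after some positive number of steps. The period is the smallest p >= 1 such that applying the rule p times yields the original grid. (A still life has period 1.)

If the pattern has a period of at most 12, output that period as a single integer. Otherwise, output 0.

Answer: 2

Derivation:
Simulating and comparing each generation to the original:
Gen 0 (original, given above): 6 live cells
Gen 1: 6 live cells, differs from original
Gen 2: 6 live cells, MATCHES original -> period = 2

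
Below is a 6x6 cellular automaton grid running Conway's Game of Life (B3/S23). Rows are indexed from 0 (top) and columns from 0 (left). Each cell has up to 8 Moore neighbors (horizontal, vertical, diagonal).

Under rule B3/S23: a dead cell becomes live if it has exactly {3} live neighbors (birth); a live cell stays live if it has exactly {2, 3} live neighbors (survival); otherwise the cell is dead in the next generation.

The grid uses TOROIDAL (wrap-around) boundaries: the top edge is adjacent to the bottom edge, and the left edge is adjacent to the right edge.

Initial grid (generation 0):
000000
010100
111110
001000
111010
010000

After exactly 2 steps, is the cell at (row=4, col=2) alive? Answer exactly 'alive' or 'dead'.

Simulating step by step:
Generation 0 (given above): 13 live cells
Generation 1: 14 live cells
001000
110110
100010
000010
101100
111000
Generation 2: 16 live cells
000001
111110
110010
010010
101101
100000

Cell (4,2) at generation 2: 1 -> alive

Answer: alive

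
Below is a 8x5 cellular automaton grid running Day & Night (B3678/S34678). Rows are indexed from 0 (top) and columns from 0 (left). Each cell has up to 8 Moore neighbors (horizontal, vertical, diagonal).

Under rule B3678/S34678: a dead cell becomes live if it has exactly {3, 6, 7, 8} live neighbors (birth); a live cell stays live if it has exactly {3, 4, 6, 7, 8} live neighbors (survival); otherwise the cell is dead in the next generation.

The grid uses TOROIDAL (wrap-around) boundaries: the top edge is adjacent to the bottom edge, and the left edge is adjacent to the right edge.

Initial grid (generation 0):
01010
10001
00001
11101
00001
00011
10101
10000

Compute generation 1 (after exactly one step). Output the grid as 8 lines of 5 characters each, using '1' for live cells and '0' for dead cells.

Answer: 00000
10011
10001
10001
01101
00011
11001
10110

Derivation:
Simulating step by step:
Generation 0 (given above): 16 live cells
Generation 1: 18 live cells
(generation 1 grid is the final answer)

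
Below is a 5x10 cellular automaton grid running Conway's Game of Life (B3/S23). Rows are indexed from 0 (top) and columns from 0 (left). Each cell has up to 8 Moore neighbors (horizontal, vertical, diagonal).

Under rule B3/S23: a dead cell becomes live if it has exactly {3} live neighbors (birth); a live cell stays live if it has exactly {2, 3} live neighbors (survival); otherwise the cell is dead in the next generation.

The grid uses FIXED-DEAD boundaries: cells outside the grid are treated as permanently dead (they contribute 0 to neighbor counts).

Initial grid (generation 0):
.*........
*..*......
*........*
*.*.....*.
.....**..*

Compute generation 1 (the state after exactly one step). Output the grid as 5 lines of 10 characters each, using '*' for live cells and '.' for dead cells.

Answer: ..........
**........
*.........
.*......**
..........

Derivation:
Simulating step by step:
Generation 0 (given above): 11 live cells
Generation 1: 6 live cells
(generation 1 grid is the final answer)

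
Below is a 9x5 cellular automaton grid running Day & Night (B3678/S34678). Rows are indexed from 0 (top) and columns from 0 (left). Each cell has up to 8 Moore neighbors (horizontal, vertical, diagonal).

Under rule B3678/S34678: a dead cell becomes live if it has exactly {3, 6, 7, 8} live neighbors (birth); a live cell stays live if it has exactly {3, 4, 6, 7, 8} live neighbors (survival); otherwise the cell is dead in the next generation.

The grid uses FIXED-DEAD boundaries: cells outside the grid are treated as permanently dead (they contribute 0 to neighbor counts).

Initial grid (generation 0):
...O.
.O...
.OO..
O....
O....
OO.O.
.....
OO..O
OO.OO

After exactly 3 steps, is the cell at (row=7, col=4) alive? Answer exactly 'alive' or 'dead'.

Answer: alive

Derivation:
Simulating step by step:
Generation 0 (given above): 16 live cells
Generation 1: 11 live cells
.....
.....
OO...
.....
O....
.....
..O..
OOOO.
OOO..
Generation 2: 10 live cells
.....
.....
.....
OO...
.....
.....
..OO.
OO.O.
O.OO.
Generation 3: 7 live cells
.....
.....
.....
.....
.....
.....
.OO..
.OOOO
..O..

Cell (7,4) at generation 3: 1 -> alive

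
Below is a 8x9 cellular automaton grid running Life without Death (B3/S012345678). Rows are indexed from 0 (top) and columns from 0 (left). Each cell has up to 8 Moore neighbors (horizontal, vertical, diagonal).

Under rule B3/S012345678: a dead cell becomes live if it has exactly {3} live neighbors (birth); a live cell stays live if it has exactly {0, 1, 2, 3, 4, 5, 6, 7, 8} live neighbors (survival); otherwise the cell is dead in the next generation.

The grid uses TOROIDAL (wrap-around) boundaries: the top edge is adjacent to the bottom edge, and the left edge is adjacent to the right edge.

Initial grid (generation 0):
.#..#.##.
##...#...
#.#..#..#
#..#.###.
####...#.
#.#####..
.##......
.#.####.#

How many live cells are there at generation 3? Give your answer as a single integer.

Simulating step by step:
Generation 0 (given above): 35 live cells
Generation 1: 43 live cells
.#.##.###
###.##.#.
#.#..#.##
#..#.###.
####...#.
#.#####.#
.##....#.
.#.####.#
Generation 2: 43 live cells
.#.##.###
###.##.#.
#.#..#.##
#..#.###.
####...#.
#.#####.#
.##....#.
.#.####.#
Generation 3: 43 live cells
.#.##.###
###.##.#.
#.#..#.##
#..#.###.
####...#.
#.#####.#
.##....#.
.#.####.#
Population at generation 3: 43

Answer: 43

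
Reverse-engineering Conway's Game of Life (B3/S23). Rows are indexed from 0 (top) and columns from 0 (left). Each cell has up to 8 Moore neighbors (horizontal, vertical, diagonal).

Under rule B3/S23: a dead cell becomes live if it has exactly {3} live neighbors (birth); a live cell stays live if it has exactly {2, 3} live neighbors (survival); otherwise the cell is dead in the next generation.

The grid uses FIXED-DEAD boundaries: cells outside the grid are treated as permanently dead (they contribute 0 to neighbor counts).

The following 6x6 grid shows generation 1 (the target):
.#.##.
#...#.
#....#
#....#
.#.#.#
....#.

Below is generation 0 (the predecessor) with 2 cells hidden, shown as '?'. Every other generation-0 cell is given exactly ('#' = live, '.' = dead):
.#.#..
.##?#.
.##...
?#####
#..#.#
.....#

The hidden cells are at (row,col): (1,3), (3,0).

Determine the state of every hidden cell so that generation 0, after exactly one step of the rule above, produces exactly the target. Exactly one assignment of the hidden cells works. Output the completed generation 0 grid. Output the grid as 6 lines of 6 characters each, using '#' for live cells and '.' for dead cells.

Answer: .#.#..
.####.
.##...
.#####
#..#.#
.....#

Derivation:
Hidden generation-0 cells (in order): (1,3), (3,0).
A hidden cell only influences target cells in its own 3x3 neighborhood. Try each of the 2^2 = 4 assignments, step the completed generation 0 forward once under B3/S23, and compare with the target:
  (1,3)=. (3,0)=. -> step gives (0,4)='.' but target has '#' -> reject
  (1,3)=. (3,0)=# -> step gives (0,4)='.' but target has '#' -> reject
  (1,3)=# (3,0)=. -> step reproduces the target at every cell -> ACCEPT
  (1,3)=# (3,0)=# -> step gives (2,0)='.' but target has '#' -> reject
Unique solution: (1,3)=live, (3,0)=dead.
Check: live-neighbor counts of every cell in the completed generation 0:
225331
346421
357753
345442
134363
111131
Applying B3/S23 to generation 0 with these counts gives:
.#.##.
#...#.
#....#
#....#
.#.#.#
....#.
which matches the target exactly.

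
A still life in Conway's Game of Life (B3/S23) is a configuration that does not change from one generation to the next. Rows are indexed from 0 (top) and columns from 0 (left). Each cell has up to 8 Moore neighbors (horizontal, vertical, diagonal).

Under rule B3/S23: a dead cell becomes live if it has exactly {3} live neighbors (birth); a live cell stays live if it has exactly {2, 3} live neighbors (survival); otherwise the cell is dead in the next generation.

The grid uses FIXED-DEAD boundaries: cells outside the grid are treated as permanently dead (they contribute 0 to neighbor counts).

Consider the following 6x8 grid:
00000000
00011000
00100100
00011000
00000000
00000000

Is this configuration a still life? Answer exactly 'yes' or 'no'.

Answer: yes

Derivation:
Compute generation 1 and compare to generation 0 (given above):
Generation 1:
00000000
00011000
00100100
00011000
00000000
00000000
The grids are IDENTICAL -> still life.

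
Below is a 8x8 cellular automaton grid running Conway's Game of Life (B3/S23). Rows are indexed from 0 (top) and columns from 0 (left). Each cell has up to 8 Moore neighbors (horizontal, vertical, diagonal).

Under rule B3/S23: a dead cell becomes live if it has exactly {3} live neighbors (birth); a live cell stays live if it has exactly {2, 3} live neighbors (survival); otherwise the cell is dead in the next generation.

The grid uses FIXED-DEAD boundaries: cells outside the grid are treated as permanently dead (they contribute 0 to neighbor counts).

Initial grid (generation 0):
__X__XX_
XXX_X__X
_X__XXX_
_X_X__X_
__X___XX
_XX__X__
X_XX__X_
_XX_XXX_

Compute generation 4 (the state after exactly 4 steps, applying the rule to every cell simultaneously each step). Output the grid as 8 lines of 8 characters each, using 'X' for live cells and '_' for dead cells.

Answer: _____XX_
_______X
____XX_X
_______X
____XX__
___XXX__
____X__X
_____XX_

Derivation:
Simulating step by step:
Generation 0 (given above): 30 live cells
Generation 1: 27 live cells
__XX_XX_
X_X_X__X
____X_XX
_X_XX___
___X_XXX
_____X_X
X_____X_
_XX_XXX_
Generation 2: 30 live cells
_XXXXXX_
_XX_X__X
_XX_X_XX
__XX____
__XX_X_X
____XX_X
_X__X__X
_X___XX_
Generation 3: 21 live cells
_X__XXX_
X______X
____XXXX
_____X_X
__X__X__
__X__X_X
____X__X
_____XX_
Generation 4: 16 live cells
(generation 4 grid is the final answer)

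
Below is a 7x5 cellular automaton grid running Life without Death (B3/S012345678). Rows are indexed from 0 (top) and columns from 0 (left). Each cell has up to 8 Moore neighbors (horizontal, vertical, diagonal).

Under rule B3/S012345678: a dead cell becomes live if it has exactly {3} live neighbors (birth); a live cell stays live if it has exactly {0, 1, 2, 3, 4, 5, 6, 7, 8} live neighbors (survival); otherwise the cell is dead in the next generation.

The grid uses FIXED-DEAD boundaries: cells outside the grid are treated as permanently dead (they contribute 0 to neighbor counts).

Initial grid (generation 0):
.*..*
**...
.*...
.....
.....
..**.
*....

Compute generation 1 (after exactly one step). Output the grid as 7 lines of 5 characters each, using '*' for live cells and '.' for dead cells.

Answer: **..*
***..
**...
.....
.....
..**.
*....

Derivation:
Simulating step by step:
Generation 0 (given above): 8 live cells
Generation 1: 11 live cells
(generation 1 grid is the final answer)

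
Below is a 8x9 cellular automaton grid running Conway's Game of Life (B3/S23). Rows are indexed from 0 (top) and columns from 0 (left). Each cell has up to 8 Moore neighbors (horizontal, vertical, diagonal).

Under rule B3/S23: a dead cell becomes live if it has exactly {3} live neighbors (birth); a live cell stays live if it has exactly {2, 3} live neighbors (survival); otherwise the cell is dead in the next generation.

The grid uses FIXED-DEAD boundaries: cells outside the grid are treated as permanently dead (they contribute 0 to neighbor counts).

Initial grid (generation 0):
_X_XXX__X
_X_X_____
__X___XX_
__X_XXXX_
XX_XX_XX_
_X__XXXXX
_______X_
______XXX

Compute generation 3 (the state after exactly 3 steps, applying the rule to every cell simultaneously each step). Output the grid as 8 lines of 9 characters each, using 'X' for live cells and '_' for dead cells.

Simulating step by step:
Generation 0 (given above): 31 live cells
Generation 1: 25 live cells
___XX____
_X_X_XXX_
_XX_X__X_
__X_X___X
XX_______
XXXXX___X
_________
______XXX
Generation 2: 25 live cells
__XXXXX__
_X___XXX_
_X__X__XX
X_X______
X___X____
X_XX_____
_XXX____X
_______X_
Generation 3: 21 live cells
(generation 3 grid is the final answer)

Answer: __XXX__X_
_X______X
XXX__X_XX
X__X_____
X_X______
X___X____
_X_X_____
__X______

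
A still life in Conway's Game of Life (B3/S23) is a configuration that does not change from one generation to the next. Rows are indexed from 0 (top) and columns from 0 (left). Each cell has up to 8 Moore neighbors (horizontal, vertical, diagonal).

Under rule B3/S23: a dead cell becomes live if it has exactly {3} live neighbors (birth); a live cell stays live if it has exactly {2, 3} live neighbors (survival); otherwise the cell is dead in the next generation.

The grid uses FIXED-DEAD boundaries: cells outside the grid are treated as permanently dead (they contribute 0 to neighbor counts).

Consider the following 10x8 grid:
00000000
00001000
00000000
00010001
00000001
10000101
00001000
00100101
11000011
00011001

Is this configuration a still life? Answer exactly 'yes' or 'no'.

Answer: no

Derivation:
Compute generation 1 and compare to generation 0 (given above):
Generation 1:
00000000
00000000
00000000
00000000
00000001
00000010
00001100
01000101
01111101
00000011
Cell (1,4) differs: gen0=1 vs gen1=0 -> NOT a still life.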